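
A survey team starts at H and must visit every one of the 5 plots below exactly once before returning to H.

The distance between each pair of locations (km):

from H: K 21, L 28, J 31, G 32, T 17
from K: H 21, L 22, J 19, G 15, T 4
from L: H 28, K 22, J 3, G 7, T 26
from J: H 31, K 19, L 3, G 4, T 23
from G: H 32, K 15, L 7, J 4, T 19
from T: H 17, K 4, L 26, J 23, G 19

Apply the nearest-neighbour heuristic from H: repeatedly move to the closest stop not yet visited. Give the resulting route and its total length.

Total distance 71 km via the nearest-neighbour route H → T → K → G → J → L → H.

From H: distances to unvisited — T=17, K=21, L=28, J=31, G=32. Nearest is T (17).
From T: distances to unvisited — K=4, G=19, J=23, L=26. Nearest is K (4).
From K: distances to unvisited — G=15, J=19, L=22. Nearest is G (15).
From G: distances to unvisited — J=4, L=7. Nearest is J (4).
From J: distances to unvisited — L=3. Nearest is L (3).
Return L→H: 28.
Total = 17 + 4 + 15 + 4 + 3 + 28 = 71.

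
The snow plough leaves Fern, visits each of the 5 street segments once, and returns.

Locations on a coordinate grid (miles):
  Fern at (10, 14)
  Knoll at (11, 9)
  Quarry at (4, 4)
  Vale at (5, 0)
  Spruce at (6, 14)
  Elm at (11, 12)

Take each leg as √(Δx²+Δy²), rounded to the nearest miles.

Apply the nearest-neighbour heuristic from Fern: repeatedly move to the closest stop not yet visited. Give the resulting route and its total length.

Nearest-neighbour total = 41 miles; route Fern → Elm → Knoll → Spruce → Quarry → Vale → Fern.

Fern → [Elm:2 / Spruce:4 / Knoll:5 / Quarry:12 / Vale:15] → Elm (2)
Elm → [Knoll:3 / Spruce:5 / Quarry:11 / Vale:13] → Knoll (3)
Knoll → [Spruce:7 / Quarry:9 / Vale:11] → Spruce (7)
Spruce → [Quarry:10 / Vale:14] → Quarry (10)
Quarry → [Vale:4] → Vale (4)
Return Vale→Fern: 15.
Total = 2 + 3 + 7 + 10 + 4 + 15 = 41.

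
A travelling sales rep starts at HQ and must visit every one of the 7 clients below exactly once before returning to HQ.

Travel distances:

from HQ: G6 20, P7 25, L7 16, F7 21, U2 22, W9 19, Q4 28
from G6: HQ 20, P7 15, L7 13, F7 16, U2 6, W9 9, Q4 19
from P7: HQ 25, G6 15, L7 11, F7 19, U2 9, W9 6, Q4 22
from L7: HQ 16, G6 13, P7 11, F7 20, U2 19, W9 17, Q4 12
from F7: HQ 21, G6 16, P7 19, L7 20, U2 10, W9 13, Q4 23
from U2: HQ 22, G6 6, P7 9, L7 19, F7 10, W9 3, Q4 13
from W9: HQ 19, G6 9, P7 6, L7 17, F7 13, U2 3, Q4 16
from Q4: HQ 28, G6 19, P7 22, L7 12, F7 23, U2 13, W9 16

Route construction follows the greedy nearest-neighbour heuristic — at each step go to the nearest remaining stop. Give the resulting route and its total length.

HQ → [L7:16 / W9:19 / G6:20 / F7:21 / U2:22 / P7:25 / Q4:28] → L7 (16)
L7 → [P7:11 / Q4:12 / G6:13 / W9:17 / U2:19 / F7:20] → P7 (11)
P7 → [W9:6 / U2:9 / G6:15 / F7:19 / Q4:22] → W9 (6)
W9 → [U2:3 / G6:9 / F7:13 / Q4:16] → U2 (3)
U2 → [G6:6 / F7:10 / Q4:13] → G6 (6)
G6 → [F7:16 / Q4:19] → F7 (16)
F7 → [Q4:23] → Q4 (23)
Return Q4→HQ: 28.
Total = 16 + 11 + 6 + 3 + 6 + 16 + 23 + 28 = 109.

Total distance 109 via the nearest-neighbour route HQ → L7 → P7 → W9 → U2 → G6 → F7 → Q4 → HQ.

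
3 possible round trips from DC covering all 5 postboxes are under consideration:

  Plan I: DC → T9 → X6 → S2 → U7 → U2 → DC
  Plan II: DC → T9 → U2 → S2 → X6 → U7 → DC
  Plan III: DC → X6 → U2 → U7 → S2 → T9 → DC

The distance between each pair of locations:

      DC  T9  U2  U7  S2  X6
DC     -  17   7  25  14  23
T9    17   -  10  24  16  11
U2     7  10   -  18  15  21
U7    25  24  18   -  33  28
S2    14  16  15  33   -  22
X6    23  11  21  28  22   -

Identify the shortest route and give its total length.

Shortest is Plan I, total 108.

Plan I: 17 + 11 + 22 + 33 + 18 + 7 = 108
Plan II: 17 + 10 + 15 + 22 + 28 + 25 = 117
Plan III: 23 + 21 + 18 + 33 + 16 + 17 = 128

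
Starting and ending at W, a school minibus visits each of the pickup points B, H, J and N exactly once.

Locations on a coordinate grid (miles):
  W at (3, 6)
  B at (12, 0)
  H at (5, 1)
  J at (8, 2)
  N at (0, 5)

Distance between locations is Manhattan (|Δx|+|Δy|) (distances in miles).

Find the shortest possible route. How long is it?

There are 12 distinct closed tours to check (reversals are equivalent).
W - B - H - J - N - W: 15+8+4+11+4 = 42
W - B - H - N - J - W: 15+8+9+11+9 = 52
W - B - J - H - N - W: 15+6+4+9+4 = 38
W - B - J - N - H - W: 15+6+11+9+7 = 48
W - B - N - H - J - W: 15+17+9+4+9 = 54
W - B - N - J - H - W: 15+17+11+4+7 = 54
W - H - B - J - N - W: 7+8+6+11+4 = 36
W - H - B - N - J - W: 7+8+17+11+9 = 52
W - H - J - B - N - W: 7+4+6+17+4 = 38
W - H - N - B - J - W: 7+9+17+6+9 = 48
W - J - B - H - N - W: 9+6+8+9+4 = 36
W - J - H - B - N - W: 9+4+8+17+4 = 42
The minimum is 36.
One optimal route: W → H → B → J → N → W (or its reverse).

Shortest round trip = 36 miles.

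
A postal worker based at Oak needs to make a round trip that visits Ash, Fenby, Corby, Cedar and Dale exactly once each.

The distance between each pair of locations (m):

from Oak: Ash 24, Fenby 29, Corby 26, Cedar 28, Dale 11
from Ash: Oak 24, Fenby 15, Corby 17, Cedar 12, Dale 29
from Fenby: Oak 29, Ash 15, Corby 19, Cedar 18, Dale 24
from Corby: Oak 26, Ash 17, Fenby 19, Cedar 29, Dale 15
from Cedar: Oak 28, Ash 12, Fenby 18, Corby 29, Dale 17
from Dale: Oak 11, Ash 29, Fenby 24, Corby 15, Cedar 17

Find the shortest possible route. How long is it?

Minimum total distance: 99 m.

Oak→Ash→Fenby→Corby→Cedar→Dale→Oak: 24+15+19+29+17+11 = 115
Oak→Ash→Fenby→Corby→Dale→Cedar→Oak: 24+15+19+15+17+28 = 118
Oak→Ash→Fenby→Cedar→Corby→Dale→Oak: 24+15+18+29+15+11 = 112
Oak→Ash→Fenby→Cedar→Dale→Corby→Oak: 24+15+18+17+15+26 = 115
Oak→Ash→Fenby→Dale→Corby→Cedar→Oak: 24+15+24+15+29+28 = 135
Oak→Ash→Fenby→Dale→Cedar→Corby→Oak: 24+15+24+17+29+26 = 135
Oak→Ash→Corby→Fenby→Cedar→Dale→Oak: 24+17+19+18+17+11 = 106
Oak→Ash→Corby→Fenby→Dale→Cedar→Oak: 24+17+19+24+17+28 = 129
Oak→Ash→Corby→Cedar→Fenby→Dale→Oak: 24+17+29+18+24+11 = 123
Oak→Ash→Corby→Cedar→Dale→Fenby→Oak: 24+17+29+17+24+29 = 140
Oak→Ash→Corby→Dale→Fenby→Cedar→Oak: 24+17+15+24+18+28 = 126
Oak→Ash→Corby→Dale→Cedar→Fenby→Oak: 24+17+15+17+18+29 = 120
Oak→Ash→Cedar→Fenby→Corby→Dale→Oak: 24+12+18+19+15+11 = 99
Oak→Ash→Cedar→Fenby→Dale→Corby→Oak: 24+12+18+24+15+26 = 119
… (46 more)
The minimum is 99.
One optimal route: Oak → Ash → Cedar → Fenby → Corby → Dale → Oak (or its reverse).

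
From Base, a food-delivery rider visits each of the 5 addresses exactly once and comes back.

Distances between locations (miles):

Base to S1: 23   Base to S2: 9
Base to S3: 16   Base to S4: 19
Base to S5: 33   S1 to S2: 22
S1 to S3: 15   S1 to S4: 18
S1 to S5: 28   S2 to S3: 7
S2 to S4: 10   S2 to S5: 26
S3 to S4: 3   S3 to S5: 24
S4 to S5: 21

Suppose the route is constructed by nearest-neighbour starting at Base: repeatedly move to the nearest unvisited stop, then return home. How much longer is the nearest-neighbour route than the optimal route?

Base: S2=9, S3=16, S4=19, S1=23, S5=33 ⇒ S2
S2: S3=7, S4=10, S1=22, S5=26 ⇒ S3
S3: S4=3, S1=15, S5=24 ⇒ S4
S4: S1=18, S5=21 ⇒ S1
S1: S5=28 ⇒ S5
NN route Base → S2 → S3 → S4 → S1 → S5 → Base costs 98.
Optimal: Base → S1 → S5 → S4 → S3 → S2 → Base costs 91 (by enumerating all 60 distinct tours).
Excess = 98 − 91 = 7.

Excess over optimum: 7 miles.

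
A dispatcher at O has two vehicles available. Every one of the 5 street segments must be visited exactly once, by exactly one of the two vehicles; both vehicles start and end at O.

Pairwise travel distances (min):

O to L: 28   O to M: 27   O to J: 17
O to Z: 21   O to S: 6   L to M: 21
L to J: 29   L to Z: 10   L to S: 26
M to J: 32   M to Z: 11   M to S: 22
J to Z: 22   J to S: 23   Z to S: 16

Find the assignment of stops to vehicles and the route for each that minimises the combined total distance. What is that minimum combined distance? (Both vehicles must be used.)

Minimum combined distance: 106 min.

There are 2^4 − 1 = 15 ways to divide the 5 stops into two non-empty groups. For each, the best each vehicle can do is its own shortest tour through its group:
  {L} + {M, J, Z, S}: 56 + 78 = 134
  {M} + {L, J, Z, S}: 54 + 78 = 132
  {L, M} + {J, Z, S}: 76 + 61 = 137
  {J} + {L, M, Z, S}: 34 + 77 = 111
  {L, J} + {M, Z, S}: 74 + 60 = 134
  {M, J} + {L, Z, S}: 76 + 60 = 136
  … (15 splits in total)
  {L, M, J, Z} + {S}: 94 + 12 = 106  ← best
Best: vehicle 1 O → M → Z → L → J → O = 94; vehicle 2 O → S → O = 12; combined 106.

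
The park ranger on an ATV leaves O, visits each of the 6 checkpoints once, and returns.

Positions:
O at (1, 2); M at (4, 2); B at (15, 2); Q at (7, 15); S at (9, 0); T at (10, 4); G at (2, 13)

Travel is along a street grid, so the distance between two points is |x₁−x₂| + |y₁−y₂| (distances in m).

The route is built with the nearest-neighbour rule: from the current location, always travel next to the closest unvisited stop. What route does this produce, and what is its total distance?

Total distance 62 m via the nearest-neighbour route O → M → S → T → B → Q → G → O.

From O: distances to unvisited — M=3, S=10, T=11, G=12, B=14, Q=19. Nearest is M (3).
From M: distances to unvisited — S=7, T=8, B=11, G=13, Q=16. Nearest is S (7).
From S: distances to unvisited — T=5, B=8, Q=17, G=20. Nearest is T (5).
From T: distances to unvisited — B=7, Q=14, G=17. Nearest is B (7).
From B: distances to unvisited — Q=21, G=24. Nearest is Q (21).
From Q: distances to unvisited — G=7. Nearest is G (7).
Return G→O: 12.
Total = 3 + 7 + 5 + 7 + 21 + 7 + 12 = 62.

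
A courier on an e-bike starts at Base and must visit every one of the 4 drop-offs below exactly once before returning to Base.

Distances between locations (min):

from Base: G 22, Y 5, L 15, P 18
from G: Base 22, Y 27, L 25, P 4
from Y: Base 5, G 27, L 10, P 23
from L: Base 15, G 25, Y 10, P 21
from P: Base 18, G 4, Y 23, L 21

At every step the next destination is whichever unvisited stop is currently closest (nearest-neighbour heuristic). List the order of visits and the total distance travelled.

62 min along Base → Y → L → P → G → Base.

From Base: distances to unvisited — Y=5, L=15, P=18, G=22. Nearest is Y (5).
From Y: distances to unvisited — L=10, P=23, G=27. Nearest is L (10).
From L: distances to unvisited — P=21, G=25. Nearest is P (21).
From P: distances to unvisited — G=4. Nearest is G (4).
Return G→Base: 22.
Total = 5 + 10 + 21 + 4 + 22 = 62.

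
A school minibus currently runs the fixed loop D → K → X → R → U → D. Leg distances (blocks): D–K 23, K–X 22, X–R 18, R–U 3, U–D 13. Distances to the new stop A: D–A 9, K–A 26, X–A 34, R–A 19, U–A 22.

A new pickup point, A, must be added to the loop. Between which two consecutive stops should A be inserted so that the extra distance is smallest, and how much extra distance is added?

+12 blocks — insert A between D and K.

Insertion cost between consecutive stops i–j is d(i,A) + d(A,j) − d(i,j):
  between D and K: 9 + 26 − 23 = 12
  between K and X: 26 + 34 − 22 = 38
  between X and R: 34 + 19 − 18 = 35
  between R and U: 19 + 22 − 3 = 38
  between U and D: 22 + 9 − 13 = 18
Cheapest insertion is between D and K, adding 12.
New total = 79 + 12 = 91.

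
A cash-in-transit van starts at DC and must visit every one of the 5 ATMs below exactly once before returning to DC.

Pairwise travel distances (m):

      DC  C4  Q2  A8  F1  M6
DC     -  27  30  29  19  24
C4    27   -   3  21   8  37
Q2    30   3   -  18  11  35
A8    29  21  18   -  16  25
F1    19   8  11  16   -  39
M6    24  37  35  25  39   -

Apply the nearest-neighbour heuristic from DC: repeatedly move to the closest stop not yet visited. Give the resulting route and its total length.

From DC: distances to unvisited — F1=19, M6=24, C4=27, A8=29, Q2=30. Nearest is F1 (19).
From F1: distances to unvisited — C4=8, Q2=11, A8=16, M6=39. Nearest is C4 (8).
From C4: distances to unvisited — Q2=3, A8=21, M6=37. Nearest is Q2 (3).
From Q2: distances to unvisited — A8=18, M6=35. Nearest is A8 (18).
From A8: distances to unvisited — M6=25. Nearest is M6 (25).
Return M6→DC: 24.
Total = 19 + 8 + 3 + 18 + 25 + 24 = 97.

97 m along DC → F1 → C4 → Q2 → A8 → M6 → DC.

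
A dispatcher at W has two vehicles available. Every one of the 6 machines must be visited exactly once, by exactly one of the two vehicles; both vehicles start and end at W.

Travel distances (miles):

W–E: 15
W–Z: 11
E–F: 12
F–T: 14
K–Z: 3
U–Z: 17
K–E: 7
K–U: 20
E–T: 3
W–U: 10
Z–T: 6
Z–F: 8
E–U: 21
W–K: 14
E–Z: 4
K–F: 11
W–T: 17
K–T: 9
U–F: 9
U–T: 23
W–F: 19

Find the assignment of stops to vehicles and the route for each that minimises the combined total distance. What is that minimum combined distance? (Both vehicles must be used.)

Check every non-empty split of the stops between the two vehicles; for each half take its own optimal tour:
  {K} + {E, U, Z, F, T}: 28 + 51 = 79
  {E} + {K, U, Z, F, T}: 30 + 56 = 86
  {K, E} + {U, Z, F, T}: 36 + 50 = 86
  {U} + {K, E, Z, F, T}: 20 + 57 = 77
  {K, U} + {E, Z, F, T}: 44 + 51 = 95
  {E, U} + {K, Z, F, T}: 46 + 56 = 102
  … (31 splits in total)
Best: vehicle 1 W → U → W = 20; vehicle 2 W → K → E → T → Z → F → W = 57; combined 77.

77 miles — the smallest possible combined total.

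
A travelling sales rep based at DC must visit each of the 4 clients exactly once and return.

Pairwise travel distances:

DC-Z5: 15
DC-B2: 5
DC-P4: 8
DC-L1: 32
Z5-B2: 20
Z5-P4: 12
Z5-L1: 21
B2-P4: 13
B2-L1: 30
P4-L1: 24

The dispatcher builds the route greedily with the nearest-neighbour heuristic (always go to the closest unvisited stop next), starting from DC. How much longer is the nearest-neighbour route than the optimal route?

DC: B2=5, P4=8, Z5=15, L1=32 ⇒ B2
B2: P4=13, Z5=20, L1=30 ⇒ P4
P4: Z5=12, L1=24 ⇒ Z5
Z5: L1=21 ⇒ L1
NN route DC → B2 → P4 → Z5 → L1 → DC costs 83.
Optimal: DC → B2 → L1 → Z5 → P4 → DC costs 76 (by enumerating all 12 distinct tours).
Excess = 83 − 76 = 7.

7 longer than the optimal tour.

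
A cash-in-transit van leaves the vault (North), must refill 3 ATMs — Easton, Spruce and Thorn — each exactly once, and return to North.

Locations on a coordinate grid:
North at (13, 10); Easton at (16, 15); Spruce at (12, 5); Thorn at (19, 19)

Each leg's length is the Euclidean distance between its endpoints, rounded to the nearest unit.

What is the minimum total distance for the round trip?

Shortest round trip = 32.

North→Easton→Spruce→Thorn→North: 6+11+16+11 = 44
North→Easton→Thorn→Spruce→North: 6+5+16+5 = 32
North→Spruce→Easton→Thorn→North: 5+11+5+11 = 32
The minimum is 32.
One optimal route: North → Easton → Thorn → Spruce → North (or its reverse).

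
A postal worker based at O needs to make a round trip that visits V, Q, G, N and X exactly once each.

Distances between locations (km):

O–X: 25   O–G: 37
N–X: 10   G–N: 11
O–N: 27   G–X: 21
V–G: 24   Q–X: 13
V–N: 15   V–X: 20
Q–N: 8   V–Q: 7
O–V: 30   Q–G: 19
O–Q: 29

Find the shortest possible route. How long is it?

There are 60 distinct closed tours to check (reversals are equivalent).
O - V - Q - G - N - X - O: 30+7+19+11+10+25 = 102
O - V - Q - G - X - N - O: 30+7+19+21+10+27 = 114
O - V - Q - N - G - X - O: 30+7+8+11+21+25 = 102
O - V - Q - N - X - G - O: 30+7+8+10+21+37 = 113
O - V - Q - X - G - N - O: 30+7+13+21+11+27 = 109
O - V - Q - X - N - G - O: 30+7+13+10+11+37 = 108
O - V - G - Q - N - X - O: 30+24+19+8+10+25 = 116
O - V - G - Q - X - N - O: 30+24+19+13+10+27 = 123
O - V - G - N - Q - X - O: 30+24+11+8+13+25 = 111
O - V - G - N - X - Q - O: 30+24+11+10+13+29 = 117
O - V - G - X - Q - N - O: 30+24+21+13+8+27 = 123
O - V - G - X - N - Q - O: 30+24+21+10+8+29 = 122
O - V - N - Q - G - X - O: 30+15+8+19+21+25 = 118
O - V - N - Q - X - G - O: 30+15+8+13+21+37 = 124
… (46 more)
The minimum is 102.
One optimal route: O → V → Q → G → N → X → O (or its reverse).

102 km — the shortest possible round trip.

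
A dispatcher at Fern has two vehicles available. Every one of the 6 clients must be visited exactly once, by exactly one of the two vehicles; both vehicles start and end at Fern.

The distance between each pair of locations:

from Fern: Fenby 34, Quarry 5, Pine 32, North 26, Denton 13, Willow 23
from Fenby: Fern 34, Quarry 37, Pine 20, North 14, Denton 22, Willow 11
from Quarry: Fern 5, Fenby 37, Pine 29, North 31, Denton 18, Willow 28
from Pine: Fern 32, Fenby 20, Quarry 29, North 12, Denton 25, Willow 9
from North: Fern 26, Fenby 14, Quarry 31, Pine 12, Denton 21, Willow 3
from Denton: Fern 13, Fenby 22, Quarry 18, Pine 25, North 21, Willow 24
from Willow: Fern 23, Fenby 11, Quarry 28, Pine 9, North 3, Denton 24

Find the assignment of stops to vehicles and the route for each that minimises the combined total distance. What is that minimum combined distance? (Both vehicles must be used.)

Minimum combined distance: 103.

Check every non-empty split of the stops between the two vehicles; for each half take its own optimal tour:
  {Fenby} + {Quarry, Pine, North, Denton, Willow}: 68 + 80 = 148
  {Quarry} + {Fenby, Pine, North, Denton, Willow}: 10 + 93 = 103
  {Fenby, Quarry} + {Pine, North, Denton, Willow}: 76 + 76 = 152
  {Pine} + {Fenby, Quarry, North, Denton, Willow}: 64 + 85 = 149
  {Fenby, Pine} + {Quarry, North, Denton, Willow}: 86 + 70 = 156
  {Quarry, Pine} + {Fenby, North, Denton, Willow}: 66 + 75 = 141
  … (31 splits in total)
Best: vehicle 1 Fern → Quarry → Fern = 10; vehicle 2 Fern → Pine → North → Willow → Fenby → Denton → Fern = 93; combined 103.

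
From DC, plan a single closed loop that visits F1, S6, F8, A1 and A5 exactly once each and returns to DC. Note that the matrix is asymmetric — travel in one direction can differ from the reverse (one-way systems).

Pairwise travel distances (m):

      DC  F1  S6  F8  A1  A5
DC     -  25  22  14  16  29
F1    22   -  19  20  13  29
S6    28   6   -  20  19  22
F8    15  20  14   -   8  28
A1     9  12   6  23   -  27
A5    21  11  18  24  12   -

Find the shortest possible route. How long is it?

DC → F1 → S6 → F8 → A1 → A5 → DC: 25+19+20+8+27+21 = 120
DC → F1 → S6 → F8 → A5 → A1 → DC: 25+19+20+28+12+9 = 113
DC → F1 → S6 → A1 → F8 → A5 → DC: 25+19+19+23+28+21 = 135
DC → F1 → S6 → A1 → A5 → F8 → DC: 25+19+19+27+24+15 = 129
DC → F1 → S6 → A5 → F8 → A1 → DC: 25+19+22+24+8+9 = 107
DC → F1 → S6 → A5 → A1 → F8 → DC: 25+19+22+12+23+15 = 116
DC → F1 → F8 → S6 → A1 → A5 → DC: 25+20+14+19+27+21 = 126
DC → F1 → F8 → S6 → A5 → A1 → DC: 25+20+14+22+12+9 = 102
DC → F1 → F8 → A1 → S6 → A5 → DC: 25+20+8+6+22+21 = 102
DC → F1 → F8 → A1 → A5 → S6 → DC: 25+20+8+27+18+28 = 126
DC → F1 → F8 → A5 → S6 → A1 → DC: 25+20+28+18+19+9 = 119
DC → F1 → F8 → A5 → A1 → S6 → DC: 25+20+28+12+6+28 = 119
DC → F1 → A1 → S6 → F8 → A5 → DC: 25+13+6+20+28+21 = 113
DC → F1 → A1 → S6 → A5 → F8 → DC: 25+13+6+22+24+15 = 105
… (106 more)
DC → F8 → S6 → A5 → F1 → A1 → DC: 14+14+22+11+13+9 = 83  ← best
The minimum is 83.
One optimal route: DC → F8 → S6 → A5 → F1 → A1 → DC.

Shortest round trip = 83 m.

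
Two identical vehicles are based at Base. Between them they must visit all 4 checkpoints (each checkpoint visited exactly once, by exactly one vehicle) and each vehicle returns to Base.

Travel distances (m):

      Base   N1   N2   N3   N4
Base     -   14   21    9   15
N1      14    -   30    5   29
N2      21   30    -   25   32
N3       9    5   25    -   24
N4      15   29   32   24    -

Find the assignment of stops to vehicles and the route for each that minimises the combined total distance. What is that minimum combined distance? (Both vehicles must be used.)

95 m — the smallest possible combined total.

There are 2^3 − 1 = 7 ways to divide the 4 stops into two non-empty groups. For each, the best each vehicle can do is its own shortest tour through its group:
  {N1} + {N2, N3, N4}: 28 + 81 = 109
  {N2} + {N1, N3, N4}: 42 + 58 = 100
  {N1, N2} + {N3, N4}: 65 + 48 = 113
  {N3} + {N1, N2, N4}: 18 + 91 = 109
  {N1, N3} + {N2, N4}: 28 + 68 = 96
  {N2, N3} + {N1, N4}: 55 + 58 = 113
  … (7 splits in total)
  {N1, N2, N3} + {N4}: 65 + 30 = 95  ← best
Best: vehicle 1 Base → N1 → N3 → N2 → Base = 65; vehicle 2 Base → N4 → Base = 30; combined 95.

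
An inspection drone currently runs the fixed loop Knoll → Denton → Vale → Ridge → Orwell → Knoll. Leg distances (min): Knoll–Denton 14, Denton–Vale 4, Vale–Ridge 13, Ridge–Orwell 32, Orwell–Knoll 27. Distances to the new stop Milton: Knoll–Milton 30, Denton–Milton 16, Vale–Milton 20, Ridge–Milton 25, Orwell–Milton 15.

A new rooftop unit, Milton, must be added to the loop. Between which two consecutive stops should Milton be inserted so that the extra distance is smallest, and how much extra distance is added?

Insertion cost between consecutive stops i–j is d(i,Milton) + d(Milton,j) − d(i,j):
  between Knoll and Denton: 30 + 16 − 14 = 32
  between Denton and Vale: 16 + 20 − 4 = 32
  between Vale and Ridge: 20 + 25 − 13 = 32
  between Ridge and Orwell: 25 + 15 − 32 = 8
  between Orwell and Knoll: 15 + 30 − 27 = 18
Cheapest insertion is between Ridge and Orwell, adding 8.
New total = 90 + 8 = 98.

Adding 8 min by placing Milton on the Ridge–Orwell leg.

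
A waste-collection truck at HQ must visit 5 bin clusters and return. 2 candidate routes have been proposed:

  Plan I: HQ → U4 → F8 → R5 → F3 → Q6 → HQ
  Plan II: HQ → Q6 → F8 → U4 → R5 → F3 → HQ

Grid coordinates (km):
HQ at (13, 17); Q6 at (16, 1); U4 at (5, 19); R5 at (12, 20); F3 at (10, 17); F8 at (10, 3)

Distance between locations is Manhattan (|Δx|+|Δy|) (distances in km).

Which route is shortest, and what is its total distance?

Plan I: 10 + 21 + 19 + 5 + 22 + 19 = 96
Plan II: 19 + 8 + 21 + 8 + 5 + 3 = 64

Shortest is Plan II, total 64 km.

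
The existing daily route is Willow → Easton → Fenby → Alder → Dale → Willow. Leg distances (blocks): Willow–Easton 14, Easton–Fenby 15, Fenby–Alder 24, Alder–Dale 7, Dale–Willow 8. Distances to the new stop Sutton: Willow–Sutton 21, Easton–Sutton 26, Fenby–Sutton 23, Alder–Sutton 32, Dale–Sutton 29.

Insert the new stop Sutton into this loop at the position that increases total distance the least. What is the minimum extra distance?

Insertion cost between consecutive stops i–j is d(i,Sutton) + d(Sutton,j) − d(i,j):
  between Willow and Easton: 21 + 26 − 14 = 33
  between Easton and Fenby: 26 + 23 − 15 = 34
  between Fenby and Alder: 23 + 32 − 24 = 31
  between Alder and Dale: 32 + 29 − 7 = 54
  between Dale and Willow: 29 + 21 − 8 = 42
Cheapest insertion is between Fenby and Alder, adding 31.
New total = 68 + 31 = 99.

Adding 31 blocks by placing Sutton on the Fenby–Alder leg.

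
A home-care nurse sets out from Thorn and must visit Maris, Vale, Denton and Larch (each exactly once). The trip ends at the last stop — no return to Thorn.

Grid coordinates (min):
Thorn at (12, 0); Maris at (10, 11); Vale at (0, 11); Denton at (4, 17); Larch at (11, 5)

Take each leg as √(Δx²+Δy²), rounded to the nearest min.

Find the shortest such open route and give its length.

26 min — the minimum one-way total.

There are 4! = 24 possible orderings.
Thorn → Maris → Vale → Denton → Larch: 11+10+7+14 = 42
Thorn → Maris → Vale → Larch → Denton: 11+10+13+14 = 48
Thorn → Maris → Denton → Vale → Larch: 11+8+7+13 = 39
Thorn → Maris → Denton → Larch → Vale: 11+8+14+13 = 46
Thorn → Maris → Larch → Vale → Denton: 11+6+13+7 = 37
Thorn → Maris → Larch → Denton → Vale: 11+6+14+7 = 38
Thorn → Vale → Maris → Denton → Larch: 16+10+8+14 = 48
Thorn → Vale → Maris → Larch → Denton: 16+10+6+14 = 46
Thorn → Vale → Denton → Maris → Larch: 16+7+8+6 = 37
Thorn → Vale → Denton → Larch → Maris: 16+7+14+6 = 43
Thorn → Vale → Larch → Maris → Denton: 16+13+6+8 = 43
Thorn → Vale → Larch → Denton → Maris: 16+13+14+8 = 51
Thorn → Denton → Maris → Vale → Larch: 19+8+10+13 = 50
Thorn → Denton → Maris → Larch → Vale: 19+8+6+13 = 46
… (10 more)
Thorn → Larch → Maris → Denton → Vale: 5+6+8+7 = 26  ← best
The minimum is 26.
One shortest path: Thorn → Larch → Maris → Denton → Vale.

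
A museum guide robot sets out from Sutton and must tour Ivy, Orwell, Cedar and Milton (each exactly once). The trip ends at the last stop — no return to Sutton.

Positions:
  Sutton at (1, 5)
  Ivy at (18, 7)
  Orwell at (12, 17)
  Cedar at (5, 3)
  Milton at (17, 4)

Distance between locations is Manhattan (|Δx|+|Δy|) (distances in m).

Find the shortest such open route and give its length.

There are 4! = 24 possible orderings.
Sutton→Ivy→Orwell→Cedar→Milton: 19+16+21+13 = 69
Sutton→Ivy→Orwell→Milton→Cedar: 19+16+18+13 = 66
Sutton→Ivy→Cedar→Orwell→Milton: 19+17+21+18 = 75
Sutton→Ivy→Cedar→Milton→Orwell: 19+17+13+18 = 67
Sutton→Ivy→Milton→Orwell→Cedar: 19+4+18+21 = 62
Sutton→Ivy→Milton→Cedar→Orwell: 19+4+13+21 = 57
Sutton→Orwell→Ivy→Cedar→Milton: 23+16+17+13 = 69
Sutton→Orwell→Ivy→Milton→Cedar: 23+16+4+13 = 56
Sutton→Orwell→Cedar→Ivy→Milton: 23+21+17+4 = 65
Sutton→Orwell→Cedar→Milton→Ivy: 23+21+13+4 = 61
Sutton→Orwell→Milton→Ivy→Cedar: 23+18+4+17 = 62
Sutton→Orwell→Milton→Cedar→Ivy: 23+18+13+17 = 71
Sutton→Cedar→Ivy→Orwell→Milton: 6+17+16+18 = 57
Sutton→Cedar→Ivy→Milton→Orwell: 6+17+4+18 = 45
… (10 more)
Sutton→Cedar→Milton→Ivy→Orwell: 6+13+4+16 = 39  ← best
The minimum is 39.
One shortest path: Sutton → Cedar → Milton → Ivy → Orwell.

Minimum one-way distance = 39 m.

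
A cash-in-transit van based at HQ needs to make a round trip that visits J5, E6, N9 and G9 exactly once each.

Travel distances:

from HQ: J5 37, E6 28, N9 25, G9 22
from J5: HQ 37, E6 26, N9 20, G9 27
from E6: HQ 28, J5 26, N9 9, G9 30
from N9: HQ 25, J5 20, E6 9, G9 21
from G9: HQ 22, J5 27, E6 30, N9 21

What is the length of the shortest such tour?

There are 12 distinct closed tours to check (reversals are equivalent).
HQ-J5-E6-N9-G9-HQ: 37+26+9+21+22 = 115
HQ-J5-E6-G9-N9-HQ: 37+26+30+21+25 = 139
HQ-J5-N9-E6-G9-HQ: 37+20+9+30+22 = 118
HQ-J5-N9-G9-E6-HQ: 37+20+21+30+28 = 136
HQ-J5-G9-E6-N9-HQ: 37+27+30+9+25 = 128
HQ-J5-G9-N9-E6-HQ: 37+27+21+9+28 = 122
HQ-E6-J5-N9-G9-HQ: 28+26+20+21+22 = 117
HQ-E6-J5-G9-N9-HQ: 28+26+27+21+25 = 127
HQ-E6-N9-J5-G9-HQ: 28+9+20+27+22 = 106
HQ-E6-G9-J5-N9-HQ: 28+30+27+20+25 = 130
HQ-N9-J5-E6-G9-HQ: 25+20+26+30+22 = 123
HQ-N9-E6-J5-G9-HQ: 25+9+26+27+22 = 109
The minimum is 106.
One optimal route: HQ → E6 → N9 → J5 → G9 → HQ (or its reverse).

Minimum total distance: 106.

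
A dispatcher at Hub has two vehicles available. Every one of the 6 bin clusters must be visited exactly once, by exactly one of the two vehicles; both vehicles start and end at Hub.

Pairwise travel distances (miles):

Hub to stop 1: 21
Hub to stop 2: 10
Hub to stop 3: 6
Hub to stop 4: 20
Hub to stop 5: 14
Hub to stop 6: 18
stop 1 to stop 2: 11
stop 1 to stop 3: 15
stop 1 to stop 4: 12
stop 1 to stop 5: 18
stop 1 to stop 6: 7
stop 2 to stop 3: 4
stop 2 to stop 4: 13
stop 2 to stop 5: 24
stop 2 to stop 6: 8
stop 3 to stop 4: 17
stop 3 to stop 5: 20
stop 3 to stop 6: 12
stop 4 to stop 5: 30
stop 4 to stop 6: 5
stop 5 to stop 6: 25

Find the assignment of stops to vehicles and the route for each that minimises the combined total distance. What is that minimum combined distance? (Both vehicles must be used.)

79 miles — the smallest possible combined total.

There are 2^5 − 1 = 31 ways to divide the 6 stops into two non-empty groups. For each, the best each vehicle can do is its own shortest tour through its group:
  {stop 1} + {stop 2, stop 3, stop 4, stop 5, stop 6}: 42 + 67 = 109
  {stop 2} + {stop 1, stop 3, stop 4, stop 5, stop 6}: 20 + 67 = 87
  {stop 1, stop 2} + {stop 3, stop 4, stop 5, stop 6}: 42 + 67 = 109
  {stop 3} + {stop 1, stop 2, stop 4, stop 5, stop 6}: 12 + 67 = 79
  {stop 1, stop 3} + {stop 2, stop 4, stop 5, stop 6}: 42 + 67 = 109
  {stop 2, stop 3} + {stop 1, stop 4, stop 5, stop 6}: 20 + 64 = 84
  … (31 splits in total)
Best: vehicle 1 Hub → stop 3 → Hub = 12; vehicle 2 Hub → stop 2 → stop 4 → stop 6 → stop 1 → stop 5 → Hub = 67; combined 79.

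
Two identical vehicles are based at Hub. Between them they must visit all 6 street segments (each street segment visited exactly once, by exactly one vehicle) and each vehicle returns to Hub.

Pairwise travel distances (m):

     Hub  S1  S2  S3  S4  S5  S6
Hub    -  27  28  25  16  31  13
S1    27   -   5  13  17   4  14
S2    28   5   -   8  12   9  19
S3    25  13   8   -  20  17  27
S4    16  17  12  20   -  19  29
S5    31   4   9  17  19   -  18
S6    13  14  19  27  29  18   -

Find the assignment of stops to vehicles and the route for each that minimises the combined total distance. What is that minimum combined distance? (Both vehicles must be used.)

Check every non-empty split of the stops between the two vehicles; for each half take its own optimal tour:
  {S1} + {S2, S3, S4, S5, S6}: 54 + 84 = 138
  {S2} + {S1, S3, S4, S5, S6}: 56 + 84 = 140
  {S1, S2} + {S3, S4, S5, S6}: 60 + 84 = 144
  {S3} + {S1, S2, S4, S5, S6}: 50 + 68 = 118
  {S1, S3} + {S2, S4, S5, S6}: 65 + 68 = 133
  {S2, S3} + {S1, S4, S5, S6}: 61 + 66 = 127
  … (31 splits in total)
  {S1, S2, S3, S4, S5} + {S6}: 77 + 26 = 103  ← best
Best: vehicle 1 Hub → S3 → S2 → S1 → S5 → S4 → Hub = 77; vehicle 2 Hub → S6 → Hub = 26; combined 103.

Minimum combined distance: 103 m.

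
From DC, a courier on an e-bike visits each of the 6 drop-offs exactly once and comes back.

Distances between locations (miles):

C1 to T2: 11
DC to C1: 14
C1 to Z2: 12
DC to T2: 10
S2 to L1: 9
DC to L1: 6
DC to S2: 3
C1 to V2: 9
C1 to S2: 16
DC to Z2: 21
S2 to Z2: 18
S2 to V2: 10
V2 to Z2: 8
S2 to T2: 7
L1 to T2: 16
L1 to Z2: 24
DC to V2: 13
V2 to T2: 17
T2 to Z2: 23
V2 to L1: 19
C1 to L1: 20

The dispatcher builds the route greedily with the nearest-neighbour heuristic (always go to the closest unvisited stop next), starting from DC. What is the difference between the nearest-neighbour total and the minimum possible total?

Excess over optimum: 2 miles.

DC: S2=3, L1=6, T2=10, V2=13, C1=14, Z2=21 ⇒ S2
S2: T2=7, L1=9, V2=10, C1=16, Z2=18 ⇒ T2
T2: C1=11, L1=16, V2=17, Z2=23 ⇒ C1
C1: V2=9, Z2=12, L1=20 ⇒ V2
V2: Z2=8, L1=19 ⇒ Z2
Z2: L1=24 ⇒ L1
NN route DC → S2 → T2 → C1 → V2 → Z2 → L1 → DC costs 68.
Optimal: DC → S2 → V2 → Z2 → C1 → T2 → L1 → DC costs 66 (by enumerating all 360 distinct tours).
Excess = 68 − 66 = 2.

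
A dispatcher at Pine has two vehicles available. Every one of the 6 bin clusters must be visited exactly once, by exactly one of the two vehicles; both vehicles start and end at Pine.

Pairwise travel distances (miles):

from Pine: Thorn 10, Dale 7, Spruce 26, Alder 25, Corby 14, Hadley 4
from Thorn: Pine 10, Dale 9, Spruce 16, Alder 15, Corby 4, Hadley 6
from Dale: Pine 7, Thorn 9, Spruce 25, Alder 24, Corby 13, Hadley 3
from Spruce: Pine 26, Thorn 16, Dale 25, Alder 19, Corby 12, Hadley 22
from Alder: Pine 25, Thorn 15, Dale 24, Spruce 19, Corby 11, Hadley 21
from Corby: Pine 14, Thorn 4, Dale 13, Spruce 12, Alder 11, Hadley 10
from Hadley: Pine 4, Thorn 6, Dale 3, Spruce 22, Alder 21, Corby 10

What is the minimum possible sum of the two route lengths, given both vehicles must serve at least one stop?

Minimum combined distance: 84 miles.

Try each way of splitting the stops between the two vehicles (each non-empty) and, for each split, find the best tour for each vehicle:
  {Thorn} + {Dale, Spruce, Alder, Corby, Hadley}: 20 + 76 = 96
  {Dale} + {Thorn, Spruce, Alder, Corby, Hadley}: 14 + 70 = 84
  {Thorn, Dale} + {Spruce, Alder, Corby, Hadley}: 26 + 70 = 96
  {Spruce} + {Thorn, Dale, Alder, Corby, Hadley}: 52 + 56 = 108
  {Thorn, Spruce} + {Dale, Alder, Corby, Hadley}: 52 + 56 = 108
  {Dale, Spruce} + {Thorn, Alder, Corby, Hadley}: 58 + 50 = 108
  … (31 splits in total)
Best: vehicle 1 Pine → Dale → Pine = 14; vehicle 2 Pine → Thorn → Spruce → Alder → Corby → Hadley → Pine = 70; combined 84.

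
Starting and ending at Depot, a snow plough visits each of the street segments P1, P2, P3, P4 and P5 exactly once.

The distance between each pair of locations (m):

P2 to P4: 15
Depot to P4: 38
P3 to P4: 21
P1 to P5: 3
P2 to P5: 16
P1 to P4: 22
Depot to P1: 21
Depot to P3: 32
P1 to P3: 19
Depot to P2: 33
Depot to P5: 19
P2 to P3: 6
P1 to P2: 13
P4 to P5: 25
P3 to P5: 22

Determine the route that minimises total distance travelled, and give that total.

Depot → P1 → P2 → P3 → P4 → P5 → Depot: 21+13+6+21+25+19 = 105
Depot → P1 → P2 → P3 → P5 → P4 → Depot: 21+13+6+22+25+38 = 125
Depot → P1 → P2 → P4 → P3 → P5 → Depot: 21+13+15+21+22+19 = 111
Depot → P1 → P2 → P4 → P5 → P3 → Depot: 21+13+15+25+22+32 = 128
Depot → P1 → P2 → P5 → P3 → P4 → Depot: 21+13+16+22+21+38 = 131
Depot → P1 → P2 → P5 → P4 → P3 → Depot: 21+13+16+25+21+32 = 128
Depot → P1 → P3 → P2 → P4 → P5 → Depot: 21+19+6+15+25+19 = 105
Depot → P1 → P3 → P2 → P5 → P4 → Depot: 21+19+6+16+25+38 = 125
Depot → P1 → P3 → P4 → P2 → P5 → Depot: 21+19+21+15+16+19 = 111
Depot → P1 → P3 → P4 → P5 → P2 → Depot: 21+19+21+25+16+33 = 135
Depot → P1 → P3 → P5 → P2 → P4 → Depot: 21+19+22+16+15+38 = 131
Depot → P1 → P3 → P5 → P4 → P2 → Depot: 21+19+22+25+15+33 = 135
Depot → P1 → P4 → P2 → P3 → P5 → Depot: 21+22+15+6+22+19 = 105
Depot → P1 → P4 → P2 → P5 → P3 → Depot: 21+22+15+16+22+32 = 128
… (46 more)
Depot → P3 → P2 → P4 → P1 → P5 → Depot: 32+6+15+22+3+19 = 97  ← best
The minimum is 97.
One optimal route: Depot → P3 → P2 → P4 → P1 → P5 → Depot (or its reverse).

97 m — the shortest possible round trip.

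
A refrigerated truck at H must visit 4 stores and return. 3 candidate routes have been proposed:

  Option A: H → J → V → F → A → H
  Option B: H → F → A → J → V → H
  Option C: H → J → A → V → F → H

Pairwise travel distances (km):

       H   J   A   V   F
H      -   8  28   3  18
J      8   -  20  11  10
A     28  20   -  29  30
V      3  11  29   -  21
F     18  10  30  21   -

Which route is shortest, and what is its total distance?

Option A: 8 + 11 + 21 + 30 + 28 = 98
Option B: 18 + 30 + 20 + 11 + 3 = 82
Option C: 8 + 20 + 29 + 21 + 18 = 96

Shortest is Option B, total 82 km.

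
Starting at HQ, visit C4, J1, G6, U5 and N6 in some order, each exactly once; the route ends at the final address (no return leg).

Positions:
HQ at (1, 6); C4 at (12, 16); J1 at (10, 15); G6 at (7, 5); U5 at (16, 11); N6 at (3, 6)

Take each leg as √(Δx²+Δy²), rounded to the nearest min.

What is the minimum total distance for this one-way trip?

There are 5! = 120 possible orderings.
HQ → C4 → J1 → G6 → U5 → N6: 15+2+10+11+14 = 52
HQ → C4 → J1 → G6 → N6 → U5: 15+2+10+4+14 = 45
HQ → C4 → J1 → U5 → G6 → N6: 15+2+7+11+4 = 39
HQ → C4 → J1 → U5 → N6 → G6: 15+2+7+14+4 = 42
HQ → C4 → J1 → N6 → G6 → U5: 15+2+11+4+11 = 43
HQ → C4 → J1 → N6 → U5 → G6: 15+2+11+14+11 = 53
HQ → C4 → G6 → J1 → U5 → N6: 15+12+10+7+14 = 58
HQ → C4 → G6 → J1 → N6 → U5: 15+12+10+11+14 = 62
HQ → C4 → G6 → U5 → J1 → N6: 15+12+11+7+11 = 56
HQ → C4 → G6 → U5 → N6 → J1: 15+12+11+14+11 = 63
HQ → C4 → G6 → N6 → J1 → U5: 15+12+4+11+7 = 49
HQ → C4 → G6 → N6 → U5 → J1: 15+12+4+14+7 = 52
HQ → C4 → U5 → J1 → G6 → N6: 15+6+7+10+4 = 42
HQ → C4 → U5 → J1 → N6 → G6: 15+6+7+11+4 = 43
… (106 more)
HQ → N6 → G6 → J1 → C4 → U5: 2+4+10+2+6 = 24  ← best
The minimum is 24.
One shortest path: HQ → N6 → G6 → J1 → C4 → U5.

Shortest open route: 24 min.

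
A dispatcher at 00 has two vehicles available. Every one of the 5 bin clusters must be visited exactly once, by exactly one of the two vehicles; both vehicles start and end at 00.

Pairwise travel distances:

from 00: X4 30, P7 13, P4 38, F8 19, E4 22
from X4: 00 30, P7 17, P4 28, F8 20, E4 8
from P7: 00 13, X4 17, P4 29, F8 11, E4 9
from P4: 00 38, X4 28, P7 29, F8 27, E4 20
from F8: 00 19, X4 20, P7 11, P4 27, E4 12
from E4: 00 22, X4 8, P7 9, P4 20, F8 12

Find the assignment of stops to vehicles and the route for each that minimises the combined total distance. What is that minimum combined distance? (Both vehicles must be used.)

130 — the smallest possible combined total.

Check every non-empty split of the stops between the two vehicles; for each half take its own optimal tour:
  {X4} + {P7, P4, F8, E4}: 60 + 88 = 148
  {P7} + {X4, P4, F8, E4}: 26 + 104 = 130
  {X4, P7} + {P4, F8, E4}: 60 + 88 = 148
  {P4} + {X4, P7, F8, E4}: 76 + 69 = 145
  {X4, P4} + {P7, F8, E4}: 96 + 53 = 149
  {P7, P4} + {X4, F8, E4}: 80 + 69 = 149
  … (15 splits in total)
Best: vehicle 1 00 → P7 → 00 = 26; vehicle 2 00 → X4 → E4 → P4 → F8 → 00 = 104; combined 130.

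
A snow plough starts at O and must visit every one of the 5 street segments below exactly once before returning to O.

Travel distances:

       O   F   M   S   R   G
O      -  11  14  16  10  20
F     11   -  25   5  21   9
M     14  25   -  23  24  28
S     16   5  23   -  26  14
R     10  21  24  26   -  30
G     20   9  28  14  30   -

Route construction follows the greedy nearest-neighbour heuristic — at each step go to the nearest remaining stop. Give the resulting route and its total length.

Total distance 92 via the nearest-neighbour route O → R → F → S → G → M → O.

O → [R:10 / F:11 / M:14 / S:16 / G:20] → R (10)
R → [F:21 / M:24 / S:26 / G:30] → F (21)
F → [S:5 / G:9 / M:25] → S (5)
S → [G:14 / M:23] → G (14)
G → [M:28] → M (28)
Return M→O: 14.
Total = 10 + 21 + 5 + 14 + 28 + 14 = 92.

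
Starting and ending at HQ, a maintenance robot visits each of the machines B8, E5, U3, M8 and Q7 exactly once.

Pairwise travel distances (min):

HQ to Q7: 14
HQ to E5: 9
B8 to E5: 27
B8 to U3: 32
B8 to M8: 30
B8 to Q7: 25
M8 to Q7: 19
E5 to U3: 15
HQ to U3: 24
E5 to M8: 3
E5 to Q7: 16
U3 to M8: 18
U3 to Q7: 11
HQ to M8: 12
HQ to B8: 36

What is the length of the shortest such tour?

There are 60 distinct closed tours to check (reversals are equivalent).
HQ → B8 → E5 → U3 → M8 → Q7 → HQ: 36+27+15+18+19+14 = 129
HQ → B8 → E5 → U3 → Q7 → M8 → HQ: 36+27+15+11+19+12 = 120
HQ → B8 → E5 → M8 → U3 → Q7 → HQ: 36+27+3+18+11+14 = 109
HQ → B8 → E5 → M8 → Q7 → U3 → HQ: 36+27+3+19+11+24 = 120
HQ → B8 → E5 → Q7 → U3 → M8 → HQ: 36+27+16+11+18+12 = 120
HQ → B8 → E5 → Q7 → M8 → U3 → HQ: 36+27+16+19+18+24 = 140
HQ → B8 → U3 → E5 → M8 → Q7 → HQ: 36+32+15+3+19+14 = 119
HQ → B8 → U3 → E5 → Q7 → M8 → HQ: 36+32+15+16+19+12 = 130
HQ → B8 → U3 → M8 → E5 → Q7 → HQ: 36+32+18+3+16+14 = 119
HQ → B8 → U3 → M8 → Q7 → E5 → HQ: 36+32+18+19+16+9 = 130
HQ → B8 → U3 → Q7 → E5 → M8 → HQ: 36+32+11+16+3+12 = 110
HQ → B8 → U3 → Q7 → M8 → E5 → HQ: 36+32+11+19+3+9 = 110
HQ → B8 → M8 → E5 → U3 → Q7 → HQ: 36+30+3+15+11+14 = 109
HQ → B8 → M8 → E5 → Q7 → U3 → HQ: 36+30+3+16+11+24 = 120
… (46 more)
HQ → E5 → M8 → B8 → U3 → Q7 → HQ: 9+3+30+32+11+14 = 99  ← best
The minimum is 99.
One optimal route: HQ → E5 → M8 → B8 → U3 → Q7 → HQ (or its reverse).

99 min — the shortest possible round trip.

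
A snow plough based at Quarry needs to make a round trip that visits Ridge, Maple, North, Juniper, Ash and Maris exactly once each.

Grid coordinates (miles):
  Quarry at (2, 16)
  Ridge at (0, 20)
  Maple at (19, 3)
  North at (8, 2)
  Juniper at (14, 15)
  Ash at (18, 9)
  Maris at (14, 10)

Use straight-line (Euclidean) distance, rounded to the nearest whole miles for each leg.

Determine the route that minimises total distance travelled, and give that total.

With 6 stops there are 6!/2 = 360 distinct round trips (a route and its reverse cost the same).
Quarry → Ridge → Maple → North → Juniper → Ash → Maris → Quarry: 4+25+11+14+7+4+13 = 78
Quarry → Ridge → Maple → North → Juniper → Maris → Ash → Quarry: 4+25+11+14+5+4+17 = 80
Quarry → Ridge → Maple → North → Ash → Juniper → Maris → Quarry: 4+25+11+12+7+5+13 = 77
Quarry → Ridge → Maple → North → Ash → Maris → Juniper → Quarry: 4+25+11+12+4+5+12 = 73
Quarry → Ridge → Maple → North → Maris → Juniper → Ash → Quarry: 4+25+11+10+5+7+17 = 79
Quarry → Ridge → Maple → North → Maris → Ash → Juniper → Quarry: 4+25+11+10+4+7+12 = 73
Quarry → Ridge → Maple → Juniper → North → Ash → Maris → Quarry: 4+25+13+14+12+4+13 = 85
Quarry → Ridge → Maple → Juniper → North → Maris → Ash → Quarry: 4+25+13+14+10+4+17 = 87
… (352 more)
Quarry → Ridge → Juniper → Maris → Ash → Maple → North → Quarry: 4+15+5+4+6+11+15 = 60  ← best
The minimum is 60.
One optimal route: Quarry → Ridge → Juniper → Maris → Ash → Maple → North → Quarry (or its reverse).

60 miles — the shortest possible round trip.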